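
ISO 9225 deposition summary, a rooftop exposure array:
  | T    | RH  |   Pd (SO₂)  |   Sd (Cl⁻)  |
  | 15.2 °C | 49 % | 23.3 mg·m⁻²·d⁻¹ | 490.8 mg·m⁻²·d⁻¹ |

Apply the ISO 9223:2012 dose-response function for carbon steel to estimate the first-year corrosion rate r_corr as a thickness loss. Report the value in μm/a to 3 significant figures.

r_corr = 62.3 μm/a

carbon steel: T>10 °C ⇒ hinge -0.054·(15.2−10) = -0.2808
  Pd branch = 1.77·Pd^0.52·e^(0.02·RH+f) = 18.31 μm/a
  Sd branch = 0.102·Sd^0.62·e^(0.033·RH+0.04·T) = 43.98 μm/a
  r_corr = 18.31 + 43.98 = 62.29 μm/a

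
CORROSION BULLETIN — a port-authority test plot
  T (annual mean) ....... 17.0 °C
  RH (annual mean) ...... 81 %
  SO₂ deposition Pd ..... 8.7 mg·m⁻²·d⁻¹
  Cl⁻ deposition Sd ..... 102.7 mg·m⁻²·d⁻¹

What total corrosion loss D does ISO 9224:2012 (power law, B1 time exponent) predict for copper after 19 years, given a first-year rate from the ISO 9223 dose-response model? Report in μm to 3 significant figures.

copper: temperature factor f = -0.080·(7.0) = -0.5600
  sulphur-dioxide contribution → 0.6322 μm/a
  chloride contribution → 1.521 μm/a
  total first-year rate 2.153 μm/a
ISO 9224: D(t) = r_corr · t^b with b = 0.667 (copper, B1)
  D(19) = 2.153 × 19^0.667 = 2.153 × 7.127 = 15.34 μm

D(19) = 15.3 μm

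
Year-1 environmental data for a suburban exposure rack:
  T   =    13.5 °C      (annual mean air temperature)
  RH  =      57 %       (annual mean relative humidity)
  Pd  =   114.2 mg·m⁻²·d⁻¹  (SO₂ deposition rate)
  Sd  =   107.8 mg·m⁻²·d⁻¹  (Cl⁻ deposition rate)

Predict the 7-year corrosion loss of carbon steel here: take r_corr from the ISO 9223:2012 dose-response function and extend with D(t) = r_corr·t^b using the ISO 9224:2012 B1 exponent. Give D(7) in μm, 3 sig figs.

carbon steel: temperature factor f = -0.054·(3.5) = -0.1890
  SO₂ term: 1.77·114.2^0.52·exp(0.02·57-0.1890) = 53.82
  Sd branch = 0.102·Sd^0.62·e^(0.033·RH+0.04·T) = 20.91 μm/a
  r_corr = 53.82 + 20.91 = 74.73 μm/a
ISO 9224: D(t) = r_corr · t^b with b = 0.523 (carbon steel, B1)
  D(7) = 74.73 × 7^0.523 = 74.73 × 2.767 = 206.8 μm

D(7) = 207 μm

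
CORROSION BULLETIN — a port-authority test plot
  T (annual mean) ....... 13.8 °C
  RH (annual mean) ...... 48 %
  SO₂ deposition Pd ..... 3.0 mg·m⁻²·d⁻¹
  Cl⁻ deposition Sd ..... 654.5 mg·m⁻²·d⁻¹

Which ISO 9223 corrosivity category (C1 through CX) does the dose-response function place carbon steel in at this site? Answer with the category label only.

carbon steel: T>10 °C ⇒ hinge -0.054·(13.8−10) = -0.2052
  sulphur-dioxide contribution → 6.666 μm/a
  chloride contribution → 48.1 μm/a
  ⇒ r_corr(carbon steel) = 54.76 μm/a
54.8 μm/a falls in (50, 80] for carbon steel → category C4

C4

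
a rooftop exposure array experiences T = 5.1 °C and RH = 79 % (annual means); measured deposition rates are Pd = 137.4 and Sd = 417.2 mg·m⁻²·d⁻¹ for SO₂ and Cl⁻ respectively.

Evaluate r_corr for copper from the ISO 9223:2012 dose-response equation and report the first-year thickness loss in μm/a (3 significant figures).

r_corr = 2.24 μm/a

copper: T≤10 °C ⇒ hinge +0.126·(5.1−10) = -0.6174
  SO₂ term: 0.0053·137.4^0.26·exp(0.059·79-0.6174) = 1.087
  Cl⁻ term: 0.01025·417.2^0.27·exp(0.036·79+0.049·5.1) = 1.153
  r_corr = 1.087 + 1.153 = 2.24 μm/a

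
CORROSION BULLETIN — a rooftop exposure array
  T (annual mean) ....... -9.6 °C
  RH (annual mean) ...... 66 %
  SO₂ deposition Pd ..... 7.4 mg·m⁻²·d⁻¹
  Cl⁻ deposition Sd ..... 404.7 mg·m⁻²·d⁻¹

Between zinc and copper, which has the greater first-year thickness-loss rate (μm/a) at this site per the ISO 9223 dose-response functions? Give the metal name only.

zinc: temperature factor f = +0.038·(-19.6) = -0.7448
  sulphur-dioxide contribution → 0.3077 μm/a
  chloride contribution → 0.4018 μm/a
  total first-year rate 0.7095 μm/a
copper: f(T) = +0.126·(T−10) [T≤10 °C] = -2.4696
  sulphur-dioxide contribution → 0.03706 μm/a
  chloride contribution → 0.3485 μm/a
  total first-year rate 0.3856 μm/a
Ordering by μm/a: zinc (0.71) > copper (0.386)

zinc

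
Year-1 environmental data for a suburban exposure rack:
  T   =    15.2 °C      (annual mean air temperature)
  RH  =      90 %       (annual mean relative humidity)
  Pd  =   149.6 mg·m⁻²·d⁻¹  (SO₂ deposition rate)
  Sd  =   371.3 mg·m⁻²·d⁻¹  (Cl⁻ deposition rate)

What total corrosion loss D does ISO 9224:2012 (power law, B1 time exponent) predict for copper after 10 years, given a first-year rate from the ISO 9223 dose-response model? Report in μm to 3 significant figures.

D(10) = 24.7 μm

copper: temperature factor f = -0.080·(5.2) = -0.4160
  SO₂ term: 0.0053·149.6^0.26·exp(0.059·90-0.4160) = 2.601
  Cl⁻ term: 0.01025·371.3^0.27·exp(0.036·90+0.049·15.2) = 2.723
  r_corr = 2.601 + 2.723 = 5.325 μm/a
ISO 9224: D(t) = r_corr · t^b with b = 0.667 (copper, B1)
  D(10) = 5.325 × 10^0.667 = 5.325 × 4.645 = 24.73 μm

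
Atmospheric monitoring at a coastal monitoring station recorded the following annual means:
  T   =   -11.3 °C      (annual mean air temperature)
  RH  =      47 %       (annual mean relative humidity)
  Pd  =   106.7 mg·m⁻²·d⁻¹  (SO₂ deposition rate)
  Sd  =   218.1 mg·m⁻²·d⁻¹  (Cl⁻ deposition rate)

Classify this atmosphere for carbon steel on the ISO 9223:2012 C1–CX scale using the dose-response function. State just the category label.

C2

carbon steel: temperature factor f = +0.150·(-21.3) = -3.1950
  SO₂ term: 1.77·106.7^0.52·exp(0.02·47-3.1950) = 2.105
  Sd branch = 0.102·Sd^0.62·e^(0.033·RH+0.04·T) = 8.627 μm/a
  r_corr = 2.105 + 8.627 = 10.73 μm/a
Category bounds: 1.3…25 μm/a bracket r_corr ⇒ C2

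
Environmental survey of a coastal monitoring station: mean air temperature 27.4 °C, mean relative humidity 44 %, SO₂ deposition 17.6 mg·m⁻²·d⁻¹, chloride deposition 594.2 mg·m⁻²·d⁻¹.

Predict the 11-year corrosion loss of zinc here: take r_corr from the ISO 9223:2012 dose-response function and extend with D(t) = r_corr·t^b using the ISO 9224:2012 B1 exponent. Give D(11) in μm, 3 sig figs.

D(11) = 69.1 μm

zinc: T>10 °C ⇒ hinge -0.071·(27.4−10) = -1.2354
  Pd branch = 0.0129·Pd^0.44·e^(0.046·RH+f) = 0.1003 μm/a
  Sd branch = 0.0175·Sd^0.57·e^(0.008·RH+0.085·T) = 9.739 μm/a
  sum: 0.1003 + 9.739 → r_corr = 9.839 μm/a
Power-law: D(11) = r_corr · 11^0.813
  D(11) = 9.839 × 11^0.813 = 9.839 × 7.025 = 69.12 μm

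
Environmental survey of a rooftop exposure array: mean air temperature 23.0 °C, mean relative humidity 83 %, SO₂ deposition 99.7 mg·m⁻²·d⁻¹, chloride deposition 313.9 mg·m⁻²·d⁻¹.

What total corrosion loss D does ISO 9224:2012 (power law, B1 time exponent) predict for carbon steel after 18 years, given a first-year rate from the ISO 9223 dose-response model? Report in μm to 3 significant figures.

carbon steel: T>10 °C ⇒ hinge -0.054·(23.0−10) = -0.7020
  Pd branch = 1.77·Pd^0.52·e^(0.02·RH+f) = 50.51 μm/a
  Sd branch = 0.102·Sd^0.62·e^(0.033·RH+0.04·T) = 139.9 μm/a
  sum: 50.51 + 139.9 → r_corr = 190.4 μm/a
ISO 9224: D(t) = r_corr · t^b with b = 0.523 (carbon steel, B1)
  D(18) = 190.4 × 18^0.523 = 190.4 × 4.534 = 863.2 μm

D(18) = 863 μm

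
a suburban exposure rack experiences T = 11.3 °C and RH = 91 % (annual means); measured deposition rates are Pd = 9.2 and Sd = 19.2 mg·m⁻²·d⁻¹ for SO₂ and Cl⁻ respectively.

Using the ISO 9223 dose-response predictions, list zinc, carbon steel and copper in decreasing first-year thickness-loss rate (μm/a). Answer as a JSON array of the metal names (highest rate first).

["carbon steel", "copper", "zinc"]

zinc: f(T) = -0.071·(T−10) [T>10 °C] = -0.0923
  Pd branch = 0.0129·Pd^0.44·e^(0.046·RH+f) = 2.054 μm/a
  Cl⁻ term: 0.0175·19.2^0.57·exp(0.008·91+0.085·11.3) = 0.5103
  sum: 2.054 + 0.5103 → r_corr = 2.564 μm/a
carbon steel: temperature factor f = -0.054·(1.3) = -0.0702
  SO₂ term: 1.77·9.2^0.52·exp(0.02·91-0.0702) = 32.29
  Cl⁻ term: 0.102·19.2^0.62·exp(0.033·91+0.04·11.3) = 20.17
  r_corr = 32.29 + 20.17 = 52.46 μm/a
copper: temperature factor f = -0.080·(1.3) = -0.1040
  SO₂ term: 0.0053·9.2^0.26·exp(0.059·91-0.1040) = 1.826
  Cl⁻ term: 0.01025·19.2^0.27·exp(0.036·91+0.049·11.3) = 1.048
  sum: 1.826 + 1.048 → r_corr = 2.874 μm/a
Ordering by μm/a: carbon steel (52.5) > copper (2.87) > zinc (2.56)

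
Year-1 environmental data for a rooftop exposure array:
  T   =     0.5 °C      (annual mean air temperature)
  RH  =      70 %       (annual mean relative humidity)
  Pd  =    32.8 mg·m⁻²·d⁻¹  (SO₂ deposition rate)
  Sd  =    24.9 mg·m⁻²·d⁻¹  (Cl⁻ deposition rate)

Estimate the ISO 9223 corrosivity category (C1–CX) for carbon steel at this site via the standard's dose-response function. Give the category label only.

carbon steel: f(T) = +0.150·(T−10) [T≤10 °C] = -1.4250
  Pd branch = 1.77·Pd^0.52·e^(0.02·RH+f) = 10.6 μm/a
  Cl⁻ term: 0.102·24.9^0.62·exp(0.033·70+0.04·0.5) = 7.694
  r_corr = 10.6 + 7.694 = 18.3 μm/a
ISO 9223 Table 2 (carbon steel): 1.3 < 18.3 ≤ 25 μm/a ⇒ C2

C2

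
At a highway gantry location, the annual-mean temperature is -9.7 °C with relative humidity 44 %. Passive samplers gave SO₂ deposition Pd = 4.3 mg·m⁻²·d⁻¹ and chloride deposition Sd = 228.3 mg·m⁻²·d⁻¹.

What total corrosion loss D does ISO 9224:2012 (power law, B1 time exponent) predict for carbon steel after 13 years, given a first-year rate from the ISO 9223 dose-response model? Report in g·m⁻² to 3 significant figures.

D(13) = 272 g·m⁻²

carbon steel: temperature factor f = +0.150·(-19.7) = -2.9550
  Pd branch = 1.77·Pd^0.52·e^(0.02·RH+f) = 0.4745 μm/a
  Cl⁻ term: 0.102·228.3^0.62·exp(0.033·44+0.04·-9.7) = 8.57
  r_corr = 0.4745 + 8.57 = 9.044 μm/a
Power-law: D(13) = r_corr · 13^0.523
  D(13) = 9.044 × 13^0.523 = 9.044 × 3.825 = 34.59 μm
  Mass loss = 34.59 μm × 7.85 g/cm³ = 271.5 g·m⁻²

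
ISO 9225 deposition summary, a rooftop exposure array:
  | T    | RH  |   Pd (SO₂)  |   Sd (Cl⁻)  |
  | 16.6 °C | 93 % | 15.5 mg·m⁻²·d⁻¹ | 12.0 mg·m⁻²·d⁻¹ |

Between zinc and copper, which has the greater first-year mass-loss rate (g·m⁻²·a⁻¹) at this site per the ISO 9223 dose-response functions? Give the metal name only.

zinc: temperature factor f = -0.071·(6.6) = -0.4686
  sulphur-dioxide contribution → 1.944 μm/a
  chloride contribution → 0.6224 μm/a
  total first-year rate 2.567 μm/a
  mass loss = 2.567 μm/a × 7.14 g/cm³ = 18.33 g·m⁻²·a⁻¹
copper: f(T) = -0.080·(T−10) [T>10 °C] = -0.5280
  sulphur-dioxide contribution → 1.54 μm/a
  chloride contribution → 1.286 μm/a
  ⇒ r_corr(copper) = 2.826 μm/a
  mass loss = 2.826 μm/a × 8.96 g/cm³ = 25.32 g·m⁻²·a⁻¹
Ordering by g·m⁻²·a⁻¹: copper (25.3) > zinc (18.3)

copper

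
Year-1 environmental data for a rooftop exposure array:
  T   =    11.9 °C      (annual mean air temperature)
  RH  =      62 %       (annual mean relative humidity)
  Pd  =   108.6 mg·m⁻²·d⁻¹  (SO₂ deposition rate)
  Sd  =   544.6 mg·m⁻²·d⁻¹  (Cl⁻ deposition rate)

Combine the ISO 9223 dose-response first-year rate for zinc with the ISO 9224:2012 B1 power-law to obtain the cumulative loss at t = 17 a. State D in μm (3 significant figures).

zinc: f(T) = -0.071·(T−10) [T>10 °C] = -0.1349
  sulphur-dioxide contribution → 1.536 μm/a
  chloride contribution → 2.866 μm/a
  ⇒ r_corr(zinc) = 4.402 μm/a
Power-law: D(17) = r_corr · 17^0.813
  D(17) = 4.402 × 17^0.813 = 4.402 × 10.01 = 44.06 μm

D(17) = 44.1 μm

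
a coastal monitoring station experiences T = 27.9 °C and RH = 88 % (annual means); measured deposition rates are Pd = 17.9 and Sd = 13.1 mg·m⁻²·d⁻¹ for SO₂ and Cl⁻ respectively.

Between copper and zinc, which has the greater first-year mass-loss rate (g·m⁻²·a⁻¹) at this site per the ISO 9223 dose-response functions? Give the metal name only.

copper

copper: f(T) = -0.080·(T−10) [T>10 °C] = -1.4320
  sulphur-dioxide contribution → 0.4819 μm/a
  chloride contribution → 1.914 μm/a
  ⇒ r_corr(copper) = 2.396 μm/a
  mass loss = 2.396 μm/a × 8.96 g/cm³ = 21.47 g·m⁻²·a⁻¹
zinc: temperature factor f = -0.071·(17.9) = -1.2709
  sulphur-dioxide contribution → 0.7378 μm/a
  chloride contribution → 1.643 μm/a
  ⇒ r_corr(zinc) = 2.38 μm/a
  mass loss = 2.38 μm/a × 7.14 g/cm³ = 17 g·m⁻²·a⁻¹
Ordering by g·m⁻²·a⁻¹: copper (21.5) > zinc (17)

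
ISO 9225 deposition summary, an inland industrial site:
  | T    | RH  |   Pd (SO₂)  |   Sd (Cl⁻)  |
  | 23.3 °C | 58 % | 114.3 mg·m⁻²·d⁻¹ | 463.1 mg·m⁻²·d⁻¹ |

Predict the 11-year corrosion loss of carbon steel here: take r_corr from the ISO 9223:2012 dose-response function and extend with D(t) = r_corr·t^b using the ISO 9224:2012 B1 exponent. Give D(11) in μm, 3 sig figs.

D(11) = 390 μm

carbon steel: temperature factor f = -0.054·(13.3) = -0.7182
  SO₂ term: 1.77·114.3^0.52·exp(0.02·58-0.7182) = 32.36
  Sd branch = 0.102·Sd^0.62·e^(0.033·RH+0.04·T) = 78.94 μm/a
  sum: 32.36 + 78.94 → r_corr = 111.3 μm/a
Long-term exponent b (ISO 9224 Table 2, B1) = 0.523
  D(11) = 111.3 × 11^0.523 = 111.3 × 3.505 = 390.1 μm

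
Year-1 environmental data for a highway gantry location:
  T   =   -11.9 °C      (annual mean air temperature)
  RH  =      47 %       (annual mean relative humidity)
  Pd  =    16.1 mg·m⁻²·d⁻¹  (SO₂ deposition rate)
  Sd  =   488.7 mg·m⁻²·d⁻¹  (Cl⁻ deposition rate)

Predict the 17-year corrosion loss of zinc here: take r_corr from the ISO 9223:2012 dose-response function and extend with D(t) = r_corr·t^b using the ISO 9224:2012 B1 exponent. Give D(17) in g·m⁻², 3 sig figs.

zinc: T≤10 °C ⇒ hinge +0.038·(-11.9−10) = -0.8322
  SO₂ term: 0.0129·16.1^0.44·exp(0.046·47-0.8322) = 0.1656
  Sd branch = 0.0175·Sd^0.57·e^(0.008·RH+0.085·T) = 0.3161 μm/a
  sum: 0.1656 + 0.3161 → r_corr = 0.4817 μm/a
ISO 9224: D(t) = r_corr · t^b with b = 0.813 (zinc, B1)
  D(17) = 0.4817 × 17^0.813 = 0.4817 × 10.01 = 4.821 μm
  Mass loss = 4.821 μm × 7.14 g/cm³ = 34.42 g·m⁻²

D(17) = 34.4 g·m⁻²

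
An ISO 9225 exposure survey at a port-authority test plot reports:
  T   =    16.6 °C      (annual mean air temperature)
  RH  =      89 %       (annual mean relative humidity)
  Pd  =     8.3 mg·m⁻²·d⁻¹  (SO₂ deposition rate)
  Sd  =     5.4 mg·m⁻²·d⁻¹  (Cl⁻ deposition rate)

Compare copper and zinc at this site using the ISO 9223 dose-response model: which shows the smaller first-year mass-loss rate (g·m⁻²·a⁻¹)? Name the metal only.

copper: temperature factor f = -0.080·(6.6) = -0.5280
  SO₂ term: 0.0053·8.3^0.26·exp(0.059·89-0.5280) = 1.034
  Cl⁻ term: 0.01025·5.4^0.27·exp(0.036·89+0.049·16.6) = 0.8979
  r_corr = 1.034 + 0.8979 = 1.932 μm/a
  mass loss = 1.932 μm/a × 8.96 g/cm³ = 17.31 g·m⁻²·a⁻¹
zinc: temperature factor f = -0.071·(6.6) = -0.4686
  Pd branch = 0.0129·Pd^0.44·e^(0.046·RH+f) = 1.229 μm/a
  Sd branch = 0.0175·Sd^0.57·e^(0.008·RH+0.085·T) = 0.3824 μm/a
  r_corr = 1.229 + 0.3824 = 1.611 μm/a
  mass loss = 1.611 μm/a × 7.14 g/cm³ = 11.5 g·m⁻²·a⁻¹
Ordering by g·m⁻²·a⁻¹: copper (17.3) > zinc (11.5)

zinc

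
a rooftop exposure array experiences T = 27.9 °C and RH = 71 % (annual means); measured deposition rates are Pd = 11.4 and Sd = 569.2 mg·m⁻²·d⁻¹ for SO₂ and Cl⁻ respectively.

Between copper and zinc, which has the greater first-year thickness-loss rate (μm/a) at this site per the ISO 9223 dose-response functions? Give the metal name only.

copper: T>10 °C ⇒ hinge -0.080·(27.9−10) = -1.4320
  Pd branch = 0.0053·Pd^0.26·e^(0.059·RH+f) = 0.1572 μm/a
  Sd branch = 0.01025·Sd^0.27·e^(0.036·RH+0.049·T) = 2.874 μm/a
  sum: 0.1572 + 2.874 → r_corr = 3.031 μm/a
zinc: temperature factor f = -0.071·(17.9) = -1.2709
  Pd branch = 0.0129·Pd^0.44·e^(0.046·RH+f) = 0.2768 μm/a
  Sd branch = 0.0175·Sd^0.57·e^(0.008·RH+0.085·T) = 12.31 μm/a
  r_corr = 0.2768 + 12.31 = 12.58 μm/a
Ordering by μm/a: zinc (12.6) > copper (3.03)

zinc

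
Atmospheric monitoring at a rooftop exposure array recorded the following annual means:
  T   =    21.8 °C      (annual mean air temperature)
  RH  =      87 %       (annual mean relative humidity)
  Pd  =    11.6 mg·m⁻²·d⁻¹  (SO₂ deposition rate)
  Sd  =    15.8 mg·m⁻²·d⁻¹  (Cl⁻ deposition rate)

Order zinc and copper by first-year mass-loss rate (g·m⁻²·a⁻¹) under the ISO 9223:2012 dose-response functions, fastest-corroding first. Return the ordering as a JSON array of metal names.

zinc: temperature factor f = -0.071·(11.8) = -0.8378
  SO₂ term: 0.0129·11.6^0.44·exp(0.046·87-0.8378) = 0.8977
  Cl⁻ term: 0.0175·15.8^0.57·exp(0.008·87+0.085·21.8) = 1.08
  sum: 0.8977 + 1.08 → r_corr = 1.977 μm/a
  mass loss = 1.977 μm/a × 7.14 g/cm³ = 14.12 g·m⁻²·a⁻¹
copper: T>10 °C ⇒ hinge -0.080·(21.8−10) = -0.9440
  Pd branch = 0.0053·Pd^0.26·e^(0.059·RH+f) = 0.6611 μm/a
  Sd branch = 0.01025·Sd^0.27·e^(0.036·RH+0.049·T) = 1.44 μm/a
  sum: 0.6611 + 1.44 → r_corr = 2.102 μm/a
  mass loss = 2.102 μm/a × 8.96 g/cm³ = 18.83 g·m⁻²·a⁻¹
Ordering by g·m⁻²·a⁻¹: copper (18.8) > zinc (14.1)

["copper", "zinc"]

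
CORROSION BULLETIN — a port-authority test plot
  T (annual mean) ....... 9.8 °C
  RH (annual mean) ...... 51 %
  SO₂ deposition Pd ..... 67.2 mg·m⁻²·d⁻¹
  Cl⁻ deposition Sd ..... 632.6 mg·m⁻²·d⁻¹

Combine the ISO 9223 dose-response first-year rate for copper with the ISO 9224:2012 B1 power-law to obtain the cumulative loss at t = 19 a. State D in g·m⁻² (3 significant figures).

D(19) = 57.8 g·m⁻²

copper: T≤10 °C ⇒ hinge +0.126·(9.8−10) = -0.0252
  Pd branch = 0.0053·Pd^0.26·e^(0.059·RH+f) = 0.3128 μm/a
  Sd branch = 0.01025·Sd^0.27·e^(0.036·RH+0.049·T) = 0.5928 μm/a
  sum: 0.3128 + 0.5928 → r_corr = 0.9056 μm/a
Power-law: D(19) = r_corr · 19^0.667
  D(19) = 0.9056 × 19^0.667 = 0.9056 × 7.127 = 6.455 μm
  Mass loss = 6.455 μm × 8.96 g/cm³ = 57.83 g·m⁻²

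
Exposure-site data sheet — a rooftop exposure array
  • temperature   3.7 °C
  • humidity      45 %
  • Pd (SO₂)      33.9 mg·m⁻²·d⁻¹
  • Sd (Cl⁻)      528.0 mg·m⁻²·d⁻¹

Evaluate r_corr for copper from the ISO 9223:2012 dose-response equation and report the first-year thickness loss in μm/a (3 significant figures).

copper: f(T) = +0.126·(T−10) [T≤10 °C] = -0.7938
  SO₂ term: 0.0053·33.9^0.26·exp(0.059·45-0.7938) = 0.0852
  Cl⁻ term: 0.01025·528.0^0.27·exp(0.036·45+0.049·3.7) = 0.3374
  sum: 0.0852 + 0.3374 → r_corr = 0.4226 μm/a

r_corr = 0.423 μm/a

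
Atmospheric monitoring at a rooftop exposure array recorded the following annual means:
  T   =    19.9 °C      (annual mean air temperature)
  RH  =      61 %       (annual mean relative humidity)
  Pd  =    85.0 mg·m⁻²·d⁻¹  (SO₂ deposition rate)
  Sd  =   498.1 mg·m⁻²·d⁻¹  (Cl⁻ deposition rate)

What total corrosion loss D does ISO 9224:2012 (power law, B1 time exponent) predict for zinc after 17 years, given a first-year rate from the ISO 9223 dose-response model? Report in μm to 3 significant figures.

D(17) = 60.9 μm

zinc: f(T) = -0.071·(T−10) [T>10 °C] = -0.7029
  Pd branch = 0.0129·Pd^0.44·e^(0.046·RH+f) = 0.7463 μm/a
  Sd branch = 0.0175·Sd^0.57·e^(0.008·RH+0.085·T) = 5.334 μm/a
  sum: 0.7463 + 5.334 → r_corr = 6.08 μm/a
ISO 9224: D(t) = r_corr · t^b with b = 0.813 (zinc, B1)
  D(17) = 6.08 × 17^0.813 = 6.08 × 10.01 = 60.85 μm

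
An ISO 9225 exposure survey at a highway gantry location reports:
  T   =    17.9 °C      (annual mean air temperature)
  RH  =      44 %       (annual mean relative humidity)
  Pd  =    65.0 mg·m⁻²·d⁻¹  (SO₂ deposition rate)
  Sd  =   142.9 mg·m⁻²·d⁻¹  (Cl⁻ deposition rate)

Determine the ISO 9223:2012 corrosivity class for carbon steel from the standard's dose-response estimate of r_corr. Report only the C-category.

C3

carbon steel: temperature factor f = -0.054·(7.9) = -0.4266
  sulphur-dioxide contribution → 24.41 μm/a
  chloride contribution → 19.33 μm/a
  ⇒ r_corr(carbon steel) = 43.74 μm/a
43.7 μm/a falls in (25, 50] for carbon steel → category C3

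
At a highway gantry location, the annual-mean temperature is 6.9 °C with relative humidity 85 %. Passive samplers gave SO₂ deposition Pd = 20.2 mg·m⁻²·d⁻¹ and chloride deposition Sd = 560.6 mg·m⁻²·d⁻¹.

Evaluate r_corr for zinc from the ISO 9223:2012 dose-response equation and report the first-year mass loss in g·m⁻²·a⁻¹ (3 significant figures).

zinc: f(T) = +0.038·(T−10) [T≤10 °C] = -0.1178
  sulphur-dioxide contribution → 2.147 μm/a
  chloride contribution → 2.29 μm/a
  ⇒ r_corr(zinc) = 4.437 μm/a
Convert to mass loss: 4.437 μm/a × 7.14 g/cm³ = 31.68 g·m⁻²·a⁻¹

r_corr = 31.7 g·m⁻²·a⁻¹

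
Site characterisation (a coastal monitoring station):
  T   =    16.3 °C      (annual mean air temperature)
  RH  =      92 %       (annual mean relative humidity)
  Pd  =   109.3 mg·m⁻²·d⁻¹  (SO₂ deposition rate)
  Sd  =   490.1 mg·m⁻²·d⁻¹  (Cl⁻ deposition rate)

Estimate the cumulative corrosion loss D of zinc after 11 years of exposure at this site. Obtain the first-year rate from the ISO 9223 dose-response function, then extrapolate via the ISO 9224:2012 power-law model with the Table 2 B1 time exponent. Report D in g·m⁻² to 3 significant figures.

zinc: T>10 °C ⇒ hinge -0.071·(16.3−10) = -0.4473
  SO₂ term: 0.0129·109.3^0.44·exp(0.046·92-0.4473) = 4.48
  Sd branch = 0.0175·Sd^0.57·e^(0.008·RH+0.085·T) = 4.987 μm/a
  sum: 4.48 + 4.987 → r_corr = 9.467 μm/a
Power-law: D(11) = r_corr · 11^0.813
  D(11) = 9.467 × 11^0.813 = 9.467 × 7.025 = 66.51 μm
  Mass loss = 66.51 μm × 7.14 g/cm³ = 474.9 g·m⁻²

D(11) = 475 g·m⁻²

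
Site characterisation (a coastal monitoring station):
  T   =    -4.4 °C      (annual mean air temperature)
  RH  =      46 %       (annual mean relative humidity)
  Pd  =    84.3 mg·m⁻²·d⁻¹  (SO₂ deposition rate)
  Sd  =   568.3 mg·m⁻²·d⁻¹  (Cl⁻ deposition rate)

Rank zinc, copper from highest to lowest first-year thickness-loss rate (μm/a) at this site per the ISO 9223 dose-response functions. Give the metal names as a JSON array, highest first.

["zinc", "copper"]

zinc: temperature factor f = +0.038·(-14.4) = -0.5472
  SO₂ term: 0.0129·84.3^0.44·exp(0.046·46-0.5472) = 0.4358
  Cl⁻ term: 0.0175·568.3^0.57·exp(0.008·46+0.085·-4.4) = 0.6465
  sum: 0.4358 + 0.6465 → r_corr = 1.082 μm/a
copper: temperature factor f = +0.126·(-14.4) = -1.8144
  SO₂ term: 0.0053·84.3^0.26·exp(0.059·46-1.8144) = 0.04127
  Sd branch = 0.01025·Sd^0.27·e^(0.036·RH+0.049·T) = 0.2399 μm/a
  sum: 0.04127 + 0.2399 → r_corr = 0.2812 μm/a
Ordering by μm/a: zinc (1.08) > copper (0.281)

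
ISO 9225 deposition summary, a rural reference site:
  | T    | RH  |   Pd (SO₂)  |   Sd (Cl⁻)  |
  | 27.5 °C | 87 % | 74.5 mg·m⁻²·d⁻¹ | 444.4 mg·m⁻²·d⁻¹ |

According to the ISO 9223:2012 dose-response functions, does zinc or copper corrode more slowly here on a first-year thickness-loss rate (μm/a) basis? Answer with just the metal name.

zinc: f(T) = -0.071·(T−10) [T>10 °C] = -1.2425
  SO₂ term: 0.0129·74.5^0.44·exp(0.046·87-1.2425) = 1.358
  Sd branch = 0.0175·Sd^0.57·e^(0.008·RH+0.085·T) = 11.74 μm/a
  sum: 1.358 + 11.74 → r_corr = 13.1 μm/a
copper: temperature factor f = -0.080·(17.5) = -1.4000
  Pd branch = 0.0053·Pd^0.26·e^(0.059·RH+f) = 0.6796 μm/a
  Sd branch = 0.01025·Sd^0.27·e^(0.036·RH+0.049·T) = 4.689 μm/a
  r_corr = 0.6796 + 4.689 = 5.368 μm/a
Ordering by μm/a: zinc (13.1) > copper (5.37)

copper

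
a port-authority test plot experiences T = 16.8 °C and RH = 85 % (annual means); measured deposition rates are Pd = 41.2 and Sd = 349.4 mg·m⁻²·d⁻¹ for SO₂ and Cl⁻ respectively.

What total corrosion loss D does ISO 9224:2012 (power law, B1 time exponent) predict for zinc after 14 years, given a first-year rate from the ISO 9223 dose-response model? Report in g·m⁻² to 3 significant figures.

zinc: f(T) = -0.071·(T−10) [T>10 °C] = -0.4828
  sulphur-dioxide contribution → 2.04 μm/a
  chloride contribution → 4.057 μm/a
  ⇒ r_corr(zinc) = 6.097 μm/a
ISO 9224: D(t) = r_corr · t^b with b = 0.813 (zinc, B1)
  D(14) = 6.097 × 14^0.813 = 6.097 × 8.547 = 52.11 μm
  Mass loss = 52.11 μm × 7.14 g/cm³ = 372.1 g·m⁻²

D(14) = 372 g·m⁻²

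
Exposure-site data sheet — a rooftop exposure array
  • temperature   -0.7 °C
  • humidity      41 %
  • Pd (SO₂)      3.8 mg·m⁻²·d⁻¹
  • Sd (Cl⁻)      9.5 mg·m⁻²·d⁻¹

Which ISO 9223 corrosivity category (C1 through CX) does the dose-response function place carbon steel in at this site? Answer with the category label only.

carbon steel: temperature factor f = +0.150·(-10.7) = -1.6050
  Pd branch = 1.77·Pd^0.52·e^(0.02·RH+f) = 1.616 μm/a
  Sd branch = 0.102·Sd^0.62·e^(0.033·RH+0.04·T) = 1.55 μm/a
  r_corr = 1.616 + 1.55 = 3.166 μm/a
ISO 9223 Table 2 (carbon steel): 1.3 < 3.17 ≤ 25 μm/a ⇒ C2

C2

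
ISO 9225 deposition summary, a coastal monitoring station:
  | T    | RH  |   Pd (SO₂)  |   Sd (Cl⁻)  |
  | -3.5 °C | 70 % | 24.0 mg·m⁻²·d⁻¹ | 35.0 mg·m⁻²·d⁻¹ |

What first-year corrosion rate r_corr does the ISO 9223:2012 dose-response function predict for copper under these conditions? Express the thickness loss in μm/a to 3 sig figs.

copper: f(T) = +0.126·(T−10) [T≤10 °C] = -1.7010
  Pd branch = 0.0053·Pd^0.26·e^(0.059·RH+f) = 0.1374 μm/a
  Cl⁻ term: 0.01025·35.0^0.27·exp(0.036·70+0.049·-3.5) = 0.2803
  r_corr = 0.1374 + 0.2803 = 0.4177 μm/a

r_corr = 0.418 μm/a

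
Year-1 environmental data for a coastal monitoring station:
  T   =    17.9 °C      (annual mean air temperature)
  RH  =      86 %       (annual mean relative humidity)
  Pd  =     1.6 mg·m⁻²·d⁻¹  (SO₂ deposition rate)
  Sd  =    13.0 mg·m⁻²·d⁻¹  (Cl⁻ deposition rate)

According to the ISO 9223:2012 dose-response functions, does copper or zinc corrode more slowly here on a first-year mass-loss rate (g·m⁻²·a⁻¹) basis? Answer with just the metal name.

copper: f(T) = -0.080·(T−10) [T>10 °C] = -0.6320
  sulphur-dioxide contribution → 0.5087 μm/a
  chloride contribution → 1.089 μm/a
  total first-year rate 1.598 μm/a
  mass loss = 1.598 μm/a × 8.96 g/cm³ = 14.31 g·m⁻²·a⁻¹
zinc: T>10 °C ⇒ hinge -0.071·(17.9−10) = -0.5609
  sulphur-dioxide contribution → 0.473 μm/a
  chloride contribution → 0.688 μm/a
  ⇒ r_corr(zinc) = 1.161 μm/a
  mass loss = 1.161 μm/a × 7.14 g/cm³ = 8.289 g·m⁻²·a⁻¹
Ordering by g·m⁻²·a⁻¹: copper (14.3) > zinc (8.29)

zinc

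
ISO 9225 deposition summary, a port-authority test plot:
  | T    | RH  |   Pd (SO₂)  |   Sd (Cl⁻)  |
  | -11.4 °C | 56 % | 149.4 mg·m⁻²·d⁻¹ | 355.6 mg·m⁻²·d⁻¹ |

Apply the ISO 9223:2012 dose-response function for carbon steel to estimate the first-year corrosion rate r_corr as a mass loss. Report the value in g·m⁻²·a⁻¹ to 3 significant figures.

carbon steel: f(T) = +0.150·(T−10) [T≤10 °C] = -3.2100
  SO₂ term: 1.77·149.4^0.52·exp(0.02·56-3.2100) = 2.958
  Sd branch = 0.102·Sd^0.62·e^(0.033·RH+0.04·T) = 15.66 μm/a
  r_corr = 2.958 + 15.66 = 18.62 μm/a
Convert to mass loss: 18.62 μm/a × 7.85 g/cm³ = 146.1 g·m⁻²·a⁻¹

r_corr = 146 g·m⁻²·a⁻¹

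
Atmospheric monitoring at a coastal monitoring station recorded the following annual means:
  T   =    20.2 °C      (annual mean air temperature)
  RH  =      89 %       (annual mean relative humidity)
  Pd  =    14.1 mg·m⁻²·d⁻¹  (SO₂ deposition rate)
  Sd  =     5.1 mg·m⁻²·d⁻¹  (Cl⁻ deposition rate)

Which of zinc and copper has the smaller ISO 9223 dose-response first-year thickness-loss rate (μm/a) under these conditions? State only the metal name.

zinc

zinc: temperature factor f = -0.071·(10.2) = -0.7242
  sulphur-dioxide contribution → 1.202 μm/a
  chloride contribution → 0.5026 μm/a
  ⇒ r_corr(zinc) = 1.704 μm/a
copper: f(T) = -0.080·(T−10) [T>10 °C] = -0.8160
  sulphur-dioxide contribution → 0.8895 μm/a
  chloride contribution → 1.055 μm/a
  ⇒ r_corr(copper) = 1.944 μm/a
Ordering by μm/a: copper (1.94) > zinc (1.7)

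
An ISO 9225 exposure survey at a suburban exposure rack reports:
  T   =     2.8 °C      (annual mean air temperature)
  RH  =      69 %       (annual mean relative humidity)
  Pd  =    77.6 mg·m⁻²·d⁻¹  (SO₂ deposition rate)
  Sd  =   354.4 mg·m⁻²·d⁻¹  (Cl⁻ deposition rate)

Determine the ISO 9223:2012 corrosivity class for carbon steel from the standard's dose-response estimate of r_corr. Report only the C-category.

C4

carbon steel: T≤10 °C ⇒ hinge +0.150·(2.8−10) = -1.0800
  Pd branch = 1.77·Pd^0.52·e^(0.02·RH+f) = 22.96 μm/a
  Cl⁻ term: 0.102·354.4^0.62·exp(0.033·69+0.04·2.8) = 42.35
  r_corr = 22.96 + 42.35 = 65.31 μm/a
Category bounds: 50…80 μm/a bracket r_corr ⇒ C4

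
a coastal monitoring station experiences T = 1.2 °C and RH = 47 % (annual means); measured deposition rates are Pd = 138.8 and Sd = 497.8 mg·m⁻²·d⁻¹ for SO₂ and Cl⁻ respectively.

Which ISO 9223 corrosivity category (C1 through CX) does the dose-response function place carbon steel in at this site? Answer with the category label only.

carbon steel: f(T) = +0.150·(T−10) [T≤10 °C] = -1.3200
  Pd branch = 1.77·Pd^0.52·e^(0.02·RH+f) = 15.74 μm/a
  Cl⁻ term: 0.102·497.8^0.62·exp(0.033·47+0.04·1.2) = 23.73
  r_corr = 15.74 + 23.73 = 39.46 μm/a
ISO 9223 Table 2 (carbon steel): 25 < 39.5 ≤ 50 μm/a ⇒ C3

C3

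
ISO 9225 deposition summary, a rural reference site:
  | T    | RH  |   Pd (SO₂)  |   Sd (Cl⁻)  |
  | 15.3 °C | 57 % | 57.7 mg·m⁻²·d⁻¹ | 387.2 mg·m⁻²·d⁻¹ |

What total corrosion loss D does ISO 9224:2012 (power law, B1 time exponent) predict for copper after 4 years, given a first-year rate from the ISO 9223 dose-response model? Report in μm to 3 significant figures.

D(4) = 2.85 μm

copper: temperature factor f = -0.080·(5.3) = -0.4240
  Pd branch = 0.0053·Pd^0.26·e^(0.059·RH+f) = 0.2875 μm/a
  Cl⁻ term: 0.01025·387.2^0.27·exp(0.036·57+0.049·15.3) = 0.8438
  sum: 0.2875 + 0.8438 → r_corr = 1.131 μm/a
Power-law: D(4) = r_corr · 4^0.667
  D(4) = 1.131 × 4^0.667 = 1.131 × 2.521 = 2.852 μm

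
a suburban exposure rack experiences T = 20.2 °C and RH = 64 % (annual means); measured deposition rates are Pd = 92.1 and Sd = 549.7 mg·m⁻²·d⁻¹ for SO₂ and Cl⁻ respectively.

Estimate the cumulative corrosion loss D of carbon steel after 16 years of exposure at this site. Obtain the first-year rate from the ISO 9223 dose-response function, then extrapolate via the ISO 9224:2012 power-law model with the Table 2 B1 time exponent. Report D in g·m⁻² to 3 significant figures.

D(16) = 4.45e+03 g·m⁻²

carbon steel: f(T) = -0.054·(T−10) [T>10 °C] = -0.5508
  sulphur-dioxide contribution → 38.55 μm/a
  chloride contribution → 94.54 μm/a
  ⇒ r_corr(carbon steel) = 133.1 μm/a
ISO 9224: D(t) = r_corr · t^b with b = 0.523 (carbon steel, B1)
  D(16) = 133.1 × 16^0.523 = 133.1 × 4.263 = 567.4 μm
  Mass loss = 567.4 μm × 7.85 g/cm³ = 4454 g·m⁻²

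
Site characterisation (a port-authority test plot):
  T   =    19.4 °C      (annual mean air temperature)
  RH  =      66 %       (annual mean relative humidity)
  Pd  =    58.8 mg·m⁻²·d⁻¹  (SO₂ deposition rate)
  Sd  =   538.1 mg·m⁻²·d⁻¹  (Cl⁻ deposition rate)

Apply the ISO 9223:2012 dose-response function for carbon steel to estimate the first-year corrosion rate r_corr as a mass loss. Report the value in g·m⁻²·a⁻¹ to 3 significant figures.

carbon steel: f(T) = -0.054·(T−10) [T>10 °C] = -0.5076
  SO₂ term: 1.77·58.8^0.52·exp(0.02·66-0.5076) = 33.18
  Sd branch = 0.102·Sd^0.62·e^(0.033·RH+0.04·T) = 96.53 μm/a
  sum: 33.18 + 96.53 → r_corr = 129.7 μm/a
Convert to mass loss: 129.7 μm/a × 7.85 g/cm³ = 1018 g·m⁻²·a⁻¹

r_corr = 1.02e+03 g·m⁻²·a⁻¹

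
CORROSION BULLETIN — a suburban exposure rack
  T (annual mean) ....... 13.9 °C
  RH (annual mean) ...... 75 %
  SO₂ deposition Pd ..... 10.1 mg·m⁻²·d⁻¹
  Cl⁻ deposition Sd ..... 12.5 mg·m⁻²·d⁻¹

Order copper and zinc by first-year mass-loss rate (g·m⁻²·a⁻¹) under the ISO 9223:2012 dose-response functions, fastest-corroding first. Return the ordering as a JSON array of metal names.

copper: temperature factor f = -0.080·(3.9) = -0.3120
  Pd branch = 0.0053·Pd^0.26·e^(0.059·RH+f) = 0.5911 μm/a
  Cl⁻ term: 0.01025·12.5^0.27·exp(0.036·75+0.049·13.9) = 0.596
  r_corr = 0.5911 + 0.596 = 1.187 μm/a
  mass loss = 1.187 μm/a × 8.96 g/cm³ = 10.64 g·m⁻²·a⁻¹
zinc: T>10 °C ⇒ hinge -0.071·(13.9−10) = -0.2769
  Pd branch = 0.0129·Pd^0.44·e^(0.046·RH+f) = 0.8522 μm/a
  Sd branch = 0.0175·Sd^0.57·e^(0.008·RH+0.085·T) = 0.4385 μm/a
  r_corr = 0.8522 + 0.4385 = 1.291 μm/a
  mass loss = 1.291 μm/a × 7.14 g/cm³ = 9.216 g·m⁻²·a⁻¹
Ordering by g·m⁻²·a⁻¹: copper (10.6) > zinc (9.22)

["copper", "zinc"]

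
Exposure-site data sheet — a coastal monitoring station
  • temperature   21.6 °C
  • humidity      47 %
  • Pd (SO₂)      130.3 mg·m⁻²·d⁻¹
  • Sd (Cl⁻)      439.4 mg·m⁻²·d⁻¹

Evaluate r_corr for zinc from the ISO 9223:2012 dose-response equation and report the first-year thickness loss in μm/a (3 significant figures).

r_corr = 5.55 μm/a

zinc: f(T) = -0.071·(T−10) [T>10 °C] = -0.8236
  SO₂ term: 0.0129·130.3^0.44·exp(0.046·47-0.8236) = 0.4192
  Sd branch = 0.0175·Sd^0.57·e^(0.008·RH+0.085·T) = 5.13 μm/a
  r_corr = 0.4192 + 5.13 = 5.549 μm/a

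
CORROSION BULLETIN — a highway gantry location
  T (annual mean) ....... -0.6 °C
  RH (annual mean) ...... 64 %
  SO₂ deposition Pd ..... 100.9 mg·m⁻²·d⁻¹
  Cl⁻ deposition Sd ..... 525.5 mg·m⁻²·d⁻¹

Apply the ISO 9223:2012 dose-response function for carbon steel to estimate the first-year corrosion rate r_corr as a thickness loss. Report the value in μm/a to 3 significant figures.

r_corr = 54.3 μm/a

carbon steel: temperature factor f = +0.150·(-10.6) = -1.5900
  SO₂ term: 1.77·100.9^0.52·exp(0.02·64-1.5900) = 14.3
  Sd branch = 0.102·Sd^0.62·e^(0.033·RH+0.04·T) = 40.01 μm/a
  r_corr = 14.3 + 40.01 = 54.31 μm/a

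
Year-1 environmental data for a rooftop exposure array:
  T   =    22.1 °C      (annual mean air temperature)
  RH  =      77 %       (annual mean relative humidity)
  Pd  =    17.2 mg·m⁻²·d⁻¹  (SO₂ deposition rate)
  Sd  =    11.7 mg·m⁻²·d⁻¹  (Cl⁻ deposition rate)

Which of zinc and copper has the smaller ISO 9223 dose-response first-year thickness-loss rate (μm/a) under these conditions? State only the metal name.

zinc: T>10 °C ⇒ hinge -0.071·(22.1−10) = -0.8591
  SO₂ term: 0.0129·17.2^0.44·exp(0.046·77-0.8591) = 0.6598
  Cl⁻ term: 0.0175·11.7^0.57·exp(0.008·77+0.085·22.1) = 0.8615
  r_corr = 0.6598 + 0.8615 = 1.521 μm/a
copper: f(T) = -0.080·(T−10) [T>10 °C] = -0.9680
  SO₂ term: 0.0053·17.2^0.26·exp(0.059·77-0.9680) = 0.3964
  Cl⁻ term: 0.01025·11.7^0.27·exp(0.036·77+0.049·22.1) = 0.9404
  sum: 0.3964 + 0.9404 → r_corr = 1.337 μm/a
Ordering by μm/a: zinc (1.52) > copper (1.34)

copper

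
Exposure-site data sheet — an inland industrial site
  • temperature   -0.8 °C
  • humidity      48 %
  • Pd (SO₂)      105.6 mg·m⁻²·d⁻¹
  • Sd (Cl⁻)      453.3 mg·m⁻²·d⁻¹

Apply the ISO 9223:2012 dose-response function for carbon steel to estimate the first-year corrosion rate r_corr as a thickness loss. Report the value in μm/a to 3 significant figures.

carbon steel: f(T) = +0.150·(T−10) [T≤10 °C] = -1.6200
  sulphur-dioxide contribution → 10.32 μm/a
  chloride contribution → 21.36 μm/a
  total first-year rate 31.68 μm/a

r_corr = 31.7 μm/a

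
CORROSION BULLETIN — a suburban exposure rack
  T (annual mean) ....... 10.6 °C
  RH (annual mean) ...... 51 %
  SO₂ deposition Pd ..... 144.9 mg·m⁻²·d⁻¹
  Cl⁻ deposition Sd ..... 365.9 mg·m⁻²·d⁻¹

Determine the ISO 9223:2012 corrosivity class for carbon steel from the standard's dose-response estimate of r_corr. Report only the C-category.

C5

carbon steel: f(T) = -0.054·(T−10) [T>10 °C] = -0.0324
  sulphur-dioxide contribution → 63.19 μm/a
  chloride contribution → 32.58 μm/a
  total first-year rate 95.77 μm/a
Category bounds: 80…200 μm/a bracket r_corr ⇒ C5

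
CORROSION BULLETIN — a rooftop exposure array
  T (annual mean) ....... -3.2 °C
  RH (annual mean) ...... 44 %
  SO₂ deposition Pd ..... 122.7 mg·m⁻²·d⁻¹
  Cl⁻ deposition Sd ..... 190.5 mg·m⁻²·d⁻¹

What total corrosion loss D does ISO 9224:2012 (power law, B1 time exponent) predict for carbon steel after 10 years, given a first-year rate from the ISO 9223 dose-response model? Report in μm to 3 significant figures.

D(10) = 57.1 μm

carbon steel: T≤10 °C ⇒ hinge +0.150·(-3.2−10) = -1.9800
  SO₂ term: 1.77·122.7^0.52·exp(0.02·44-1.9800) = 7.185
  Cl⁻ term: 0.102·190.5^0.62·exp(0.033·44+0.04·-3.2) = 9.934
  sum: 7.185 + 9.934 → r_corr = 17.12 μm/a
ISO 9224: D(t) = r_corr · t^b with b = 0.523 (carbon steel, B1)
  D(10) = 17.12 × 10^0.523 = 17.12 × 3.334 = 57.08 μm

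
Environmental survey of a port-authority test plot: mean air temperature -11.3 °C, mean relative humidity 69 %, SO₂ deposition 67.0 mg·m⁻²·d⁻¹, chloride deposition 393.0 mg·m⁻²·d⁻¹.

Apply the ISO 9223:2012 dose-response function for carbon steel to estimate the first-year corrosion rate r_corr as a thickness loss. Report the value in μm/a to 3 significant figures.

r_corr = 28.3 μm/a

carbon steel: f(T) = +0.150·(T−10) [T≤10 °C] = -3.1950
  sulphur-dioxide contribution → 2.566 μm/a
  chloride contribution → 25.69 μm/a
  total first-year rate 28.25 μm/a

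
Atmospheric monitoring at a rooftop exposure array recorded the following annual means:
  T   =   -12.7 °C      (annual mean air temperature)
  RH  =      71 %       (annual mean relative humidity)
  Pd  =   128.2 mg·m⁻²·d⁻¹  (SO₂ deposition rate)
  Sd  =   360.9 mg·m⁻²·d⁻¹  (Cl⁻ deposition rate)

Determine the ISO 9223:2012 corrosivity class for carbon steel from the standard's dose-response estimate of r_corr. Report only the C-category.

carbon steel: temperature factor f = +0.150·(-22.7) = -3.4050
  Pd branch = 1.77·Pd^0.52·e^(0.02·RH+f) = 3.034 μm/a
  Sd branch = 0.102·Sd^0.62·e^(0.033·RH+0.04·T) = 24.61 μm/a
  r_corr = 3.034 + 24.61 = 27.64 μm/a
Category bounds: 25…50 μm/a bracket r_corr ⇒ C3

C3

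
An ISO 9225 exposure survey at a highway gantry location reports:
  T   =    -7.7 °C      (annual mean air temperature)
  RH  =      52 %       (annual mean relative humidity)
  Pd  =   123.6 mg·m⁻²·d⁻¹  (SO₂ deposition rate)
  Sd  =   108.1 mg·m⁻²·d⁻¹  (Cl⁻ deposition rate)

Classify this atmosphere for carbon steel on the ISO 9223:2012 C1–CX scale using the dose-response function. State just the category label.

carbon steel: T≤10 °C ⇒ hinge +0.150·(-7.7−10) = -2.6550
  sulphur-dioxide contribution → 4.31 μm/a
  chloride contribution → 7.604 μm/a
  ⇒ r_corr(carbon steel) = 11.91 μm/a
Category bounds: 1.3…25 μm/a bracket r_corr ⇒ C2

C2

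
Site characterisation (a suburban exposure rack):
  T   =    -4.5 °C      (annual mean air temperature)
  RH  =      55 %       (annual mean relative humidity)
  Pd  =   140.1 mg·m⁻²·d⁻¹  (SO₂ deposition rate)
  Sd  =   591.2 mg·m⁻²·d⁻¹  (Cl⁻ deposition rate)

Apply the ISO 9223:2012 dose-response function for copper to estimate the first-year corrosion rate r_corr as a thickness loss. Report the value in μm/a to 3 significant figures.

r_corr = 0.413 μm/a

copper: temperature factor f = +0.126·(-14.5) = -1.8270
  sulphur-dioxide contribution → 0.0791 μm/a
  chloride contribution → 0.3336 μm/a
  total first-year rate 0.4127 μm/a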